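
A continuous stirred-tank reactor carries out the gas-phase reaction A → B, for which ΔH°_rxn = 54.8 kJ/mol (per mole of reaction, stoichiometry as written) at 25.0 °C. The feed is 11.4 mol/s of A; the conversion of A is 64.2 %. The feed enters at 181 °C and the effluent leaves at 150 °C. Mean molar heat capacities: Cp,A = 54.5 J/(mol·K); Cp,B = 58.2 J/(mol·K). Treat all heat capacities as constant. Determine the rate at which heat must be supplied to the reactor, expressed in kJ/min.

Q_in = 23100 kJ/min

Extent of reaction ξ = 0.642 × 11.4 = 7.3188 mol/s
Reaction term: ξ·ΔH°_rxn = 7.3188 × 54.8 = 401.07 kJ/s
Sensible, feed 181→25 °C: -96.923 kJ/s
Outlet flows (mol/s): A 4.0812, B 7.3188
Sensible, products 25→150 °C: 81.047 kJ/s
Q = ΔH = 385.19 kJ/s = 385.19 kW
Heat supplied = 23112 kJ/min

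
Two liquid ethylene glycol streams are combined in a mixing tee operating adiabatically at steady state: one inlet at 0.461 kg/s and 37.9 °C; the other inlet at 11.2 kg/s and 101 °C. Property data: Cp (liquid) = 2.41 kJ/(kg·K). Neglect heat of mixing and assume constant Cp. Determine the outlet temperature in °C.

T_out = 98.5 °C

No heat crosses the boundary, so H_out = H_in.
T_out = Σ ṁᵢCp,ᵢTᵢ / Σ ṁᵢCp,ᵢ
      = 2768.3 / 28.103 = 98.505 °C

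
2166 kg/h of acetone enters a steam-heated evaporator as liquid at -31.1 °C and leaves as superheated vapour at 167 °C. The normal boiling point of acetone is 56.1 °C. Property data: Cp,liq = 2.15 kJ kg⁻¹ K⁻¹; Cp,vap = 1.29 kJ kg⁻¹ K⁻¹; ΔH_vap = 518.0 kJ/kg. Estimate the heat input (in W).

Q = 511000 W

liquid -31.1→56.1 °C: 187.48 kJ/kg
vaporisation at 56.1 °C: 518 kJ/kg
vapour 56.1→167 °C: 143.06 kJ/kg
Δh = 187.48 + 518 + 143.06 = 848.54 kJ/kg
Q = ṁ·Δh = 2166 kg/h × 848.54 kJ/kg = 1.8379e+06 kJ/h
|Q| = 510.54 kW = 510540 W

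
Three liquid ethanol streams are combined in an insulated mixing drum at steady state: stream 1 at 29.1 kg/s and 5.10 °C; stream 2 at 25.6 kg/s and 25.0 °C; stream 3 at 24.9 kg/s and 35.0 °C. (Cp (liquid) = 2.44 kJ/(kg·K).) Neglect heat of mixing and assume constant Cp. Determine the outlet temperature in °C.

T_out = 20.9 °C

Adiabatic, steady state ⇒ Σ ṁᵢCp,ᵢ(T_out − Tᵢ) = 0
Σ ṁᵢCp,ᵢTᵢ = 29.1×2.44×5.10 + 25.6×2.44×25.0 + 24.9×2.44×35.0 = 4050.2
Σ ṁᵢCp,ᵢ = 29.1×2.44 + 25.6×2.44 + 24.9×2.44 = 194.22
T_out = 4050.2 / 194.22 = 20.853 °C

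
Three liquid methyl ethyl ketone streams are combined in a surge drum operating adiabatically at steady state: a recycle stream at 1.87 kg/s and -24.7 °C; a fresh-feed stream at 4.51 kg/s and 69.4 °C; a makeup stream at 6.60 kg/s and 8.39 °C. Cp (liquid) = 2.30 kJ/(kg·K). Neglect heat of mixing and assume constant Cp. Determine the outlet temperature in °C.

T_out = 24.8 °C

Energy balance with Q = 0: Σ ṁᵢCp,ᵢ(T_out − Tᵢ) = 0
Σ ṁᵢCp,ᵢTᵢ = 1.87×2.30×-24.7 + 4.51×2.30×69.4 + 6.60×2.30×8.39 = 741.01
Σ ṁᵢCp,ᵢ = 1.87×2.30 + 4.51×2.30 + 6.60×2.30 = 29.854
T_out = 741.01 / 29.854 = 24.821 °C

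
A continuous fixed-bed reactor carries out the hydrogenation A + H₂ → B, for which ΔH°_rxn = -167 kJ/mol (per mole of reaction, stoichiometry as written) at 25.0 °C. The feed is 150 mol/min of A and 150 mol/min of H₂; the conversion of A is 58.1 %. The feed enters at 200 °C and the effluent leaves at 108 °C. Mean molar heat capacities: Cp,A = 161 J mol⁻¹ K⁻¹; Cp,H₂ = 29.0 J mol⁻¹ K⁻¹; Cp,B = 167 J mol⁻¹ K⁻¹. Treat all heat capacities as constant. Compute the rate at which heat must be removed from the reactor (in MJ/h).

Extent of reaction ξ = 0.581 × 150 = 87.15 mol/min
Reaction term: ξ·ΔH°_rxn = 87.15 × -167 = -14554 kJ/min
Sensible, feed 200→25 °C: -4987.5 kJ/min
Outlet flows (mol/min): A 62.85, H₂ 62.85, B 87.15
Sensible, products 25→108 °C: 2199.1 kJ/min
Q = ΔH = -17342 kJ/min = -289.04 kW
Heat removed = 1040.5 MJ/h

Q_out = 1040 MJ/h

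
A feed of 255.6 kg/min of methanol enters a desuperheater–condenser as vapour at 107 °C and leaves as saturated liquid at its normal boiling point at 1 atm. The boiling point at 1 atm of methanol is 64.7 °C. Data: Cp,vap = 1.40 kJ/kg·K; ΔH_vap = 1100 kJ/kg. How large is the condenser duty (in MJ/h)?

Q_c = 17800 MJ/h

vapour 107→64.7 °C: -59.22 kJ/kg
condensation at 64.7 °C: -1100 kJ/kg
Δh = -59.22 + -1100 = -1159.2 kJ/kg
Q = ṁ·Δh = 255.6 kg/min × -1159.2 kJ/kg = -296300 kJ/min
|Q| = 4938.3 kW = 17778 MJ/h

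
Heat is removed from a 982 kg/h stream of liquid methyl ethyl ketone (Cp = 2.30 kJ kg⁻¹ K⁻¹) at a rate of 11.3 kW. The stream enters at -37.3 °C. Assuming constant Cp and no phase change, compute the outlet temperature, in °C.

T_out = -55.3 °C

Q = 11.3 kW = 40680 kJ/h
ΔT = Q/(ṁ·Cp) = 40680/(982×2.30) = 18.011 K
T_out = -37.3 − 18.011 = -55.311 °C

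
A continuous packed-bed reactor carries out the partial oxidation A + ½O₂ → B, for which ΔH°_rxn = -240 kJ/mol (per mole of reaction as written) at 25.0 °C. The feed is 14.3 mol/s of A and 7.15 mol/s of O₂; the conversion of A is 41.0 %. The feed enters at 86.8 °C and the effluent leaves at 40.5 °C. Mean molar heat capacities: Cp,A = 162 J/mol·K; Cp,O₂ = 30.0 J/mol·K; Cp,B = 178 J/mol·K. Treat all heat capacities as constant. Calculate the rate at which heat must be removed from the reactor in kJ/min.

Q_out = 91500 kJ/min

Extent of reaction ξ = 0.410 × 14.3 = 5.863 mol/s
Reaction term: ξ·ΔH°_rxn = 5.863 × -240 = -1407.1 kJ/s
Sensible, feed 86.8→25 °C: -156.42 kJ/s
Outlet flows (mol/s): A 8.437, O₂ 4.2185, B 5.863
Sensible, products 25→40.5 °C: 39.323 kJ/s
Q = ΔH = -1524.2 kJ/s = -1524.2 kW
Heat removed = 91453 kJ/min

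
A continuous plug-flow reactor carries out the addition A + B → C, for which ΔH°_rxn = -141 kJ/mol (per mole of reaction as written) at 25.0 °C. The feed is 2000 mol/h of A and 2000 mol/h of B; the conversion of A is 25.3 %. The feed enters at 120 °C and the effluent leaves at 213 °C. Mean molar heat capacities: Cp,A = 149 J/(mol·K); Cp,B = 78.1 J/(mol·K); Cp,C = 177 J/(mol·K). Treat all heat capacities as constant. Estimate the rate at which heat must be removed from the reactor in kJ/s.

Q_out = 9.41 kJ/s

Extent of reaction ξ = 0.253 × 2000 = 506 mol/h
Reaction term: ξ·ΔH°_rxn = 506 × -141 = -71346 kJ/h
Sensible, feed 120→25 °C: -43149 kJ/h
Outlet flows (mol/h): A 1494, B 1494, C 506
Sensible, products 25→213 °C: 80624 kJ/h
Q = ΔH = -33871 kJ/h = -9.4087 kW
Heat removed = 9.4087 kJ/s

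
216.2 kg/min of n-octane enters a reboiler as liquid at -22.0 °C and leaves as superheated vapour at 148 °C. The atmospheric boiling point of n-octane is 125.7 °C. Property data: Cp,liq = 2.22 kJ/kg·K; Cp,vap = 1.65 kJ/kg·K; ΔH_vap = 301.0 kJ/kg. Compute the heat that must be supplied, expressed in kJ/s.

liquid -22.0→125.7 °C: 327.89 kJ/kg
vaporisation at 125.7 °C: 301 kJ/kg
vapour 125.7→148 °C: 36.795 kJ/kg
Δh = 327.89 + 301 + 36.795 = 665.69 kJ/kg
Q = ṁ·Δh = 216.2 kg/min × 665.69 kJ/kg = 143920 kJ/min
|Q| = 2398.7 kW

Q = 2400 kJ/s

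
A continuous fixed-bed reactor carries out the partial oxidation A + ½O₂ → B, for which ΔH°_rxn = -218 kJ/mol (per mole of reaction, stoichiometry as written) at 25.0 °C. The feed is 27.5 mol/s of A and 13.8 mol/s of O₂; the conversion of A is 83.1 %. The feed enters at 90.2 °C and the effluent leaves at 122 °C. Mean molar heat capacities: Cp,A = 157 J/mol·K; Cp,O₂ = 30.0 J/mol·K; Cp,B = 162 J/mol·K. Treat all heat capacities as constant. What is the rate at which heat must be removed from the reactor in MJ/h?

Q_out = 17500 MJ/h

Extent of reaction ξ = 0.831 × 27.5 = 22.852 mol/s
Reaction term: ξ·ΔH°_rxn = 22.852 × -218 = -4981.8 kJ/s
Sensible, feed 90.2→25 °C: -308.49 kJ/s
Outlet flows (mol/s): A 4.6475, O₂ 2.3738, B 22.852
Sensible, products 25→122 °C: 436.79 kJ/s
Q = ΔH = -4853.6 kJ/s = -4853.6 kW
Heat removed = 17473 MJ/h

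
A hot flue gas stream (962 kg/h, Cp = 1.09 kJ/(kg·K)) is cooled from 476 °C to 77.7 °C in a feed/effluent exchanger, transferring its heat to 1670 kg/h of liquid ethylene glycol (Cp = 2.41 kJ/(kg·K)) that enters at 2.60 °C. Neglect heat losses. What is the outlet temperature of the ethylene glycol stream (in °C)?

T_c,out = 106 °C

Heat released by hot stream: Q = 962 × 1.09 × (476 − 77.7) = 417650 kJ/h
Energy balance on cold side (adiabatic exchanger): Q = ṁ_c·Cp_c·(T_c,out − T_c,in)
T_c,out = 2.60 + 417650/(1670 × 2.41) = 106.37 °C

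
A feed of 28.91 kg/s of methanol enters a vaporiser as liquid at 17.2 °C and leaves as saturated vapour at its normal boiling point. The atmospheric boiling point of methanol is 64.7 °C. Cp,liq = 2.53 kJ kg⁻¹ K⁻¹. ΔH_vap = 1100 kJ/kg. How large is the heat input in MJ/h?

liquid 17.2→64.7 °C: 120.17 kJ/kg
vaporisation at 64.7 °C: 1100 kJ/kg
Δh = 120.17 + 1100 = 1220.2 kJ/kg
Q = ṁ·Δh = 28.91 kg/s × 1220.2 kJ/kg = 35275 kJ/s
|Q| = 35275 kW = 126990 MJ/h

Q = 127000 MJ/h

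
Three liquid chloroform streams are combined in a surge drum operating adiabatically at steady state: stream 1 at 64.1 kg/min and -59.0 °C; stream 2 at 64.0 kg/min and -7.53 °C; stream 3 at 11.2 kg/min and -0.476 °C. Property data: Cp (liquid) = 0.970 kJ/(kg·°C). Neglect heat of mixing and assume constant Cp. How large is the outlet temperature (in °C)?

T_out = -30.6 °C

Adiabatic, steady state ⇒ Σ ṁᵢCp,ᵢ(T_out − Tᵢ) = 0
T_out = Σ ṁᵢCp,ᵢTᵢ / Σ ṁᵢCp,ᵢ
      = -4141.1 / 135.12 = -30.647 °C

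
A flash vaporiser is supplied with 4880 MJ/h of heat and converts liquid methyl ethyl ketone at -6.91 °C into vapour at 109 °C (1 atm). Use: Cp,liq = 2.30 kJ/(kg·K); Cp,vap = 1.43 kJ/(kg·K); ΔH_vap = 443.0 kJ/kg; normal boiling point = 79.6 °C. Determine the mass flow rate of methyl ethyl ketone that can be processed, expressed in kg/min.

ṁ = 119 kg/min

Δh = 2.30×(79.6−-6.91) + 443.0 + 1.43×(109−79.6) = 684.01 kJ/kg
Q = 4880 MJ/h = 1355.6 kJ/s = 81333 kJ/min
ṁ = Q/Δh = 81333 / 684.01 = 118.91 kg/min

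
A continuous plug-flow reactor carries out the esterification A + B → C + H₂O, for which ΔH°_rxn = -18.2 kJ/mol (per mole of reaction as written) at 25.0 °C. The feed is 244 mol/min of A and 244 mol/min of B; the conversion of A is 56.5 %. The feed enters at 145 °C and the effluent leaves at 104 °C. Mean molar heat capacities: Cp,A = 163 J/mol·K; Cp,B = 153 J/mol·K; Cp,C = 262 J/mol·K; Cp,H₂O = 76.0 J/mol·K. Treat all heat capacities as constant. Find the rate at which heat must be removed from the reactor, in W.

Q_out = 90500 W

Extent of reaction ξ = 0.565 × 244 = 137.86 mol/min
Reaction term: ξ·ΔH°_rxn = 137.86 × -18.2 = -2509.1 kJ/min
Sensible, feed 145→25 °C: -9252.5 kJ/min
Outlet flows (mol/min): A 106.14, B 106.14, C 137.86, H₂O 137.86
Sensible, products 25→104 °C: 6330.8 kJ/min
Q = ΔH = -5430.7 kJ/min = -90.512 kW
Heat removed = 90512 W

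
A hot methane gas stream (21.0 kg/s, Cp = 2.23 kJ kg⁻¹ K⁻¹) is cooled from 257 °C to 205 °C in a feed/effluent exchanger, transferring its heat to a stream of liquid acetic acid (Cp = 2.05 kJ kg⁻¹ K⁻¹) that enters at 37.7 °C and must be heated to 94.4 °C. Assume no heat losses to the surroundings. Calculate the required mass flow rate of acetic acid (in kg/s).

ṁ_c = 21.0 kg/s

Heat released by hot stream: Q = 21.0 × 2.23 × (257 − 205) = 2435.2 kJ/s
Energy balance on cold side (adiabatic exchanger): Q = ṁ_c·Cp_c·(T_c,out − T_c,in)
ṁ_c = 2435.2 / [2.05 × (94.4 − 37.7)] = 20.95 kg/s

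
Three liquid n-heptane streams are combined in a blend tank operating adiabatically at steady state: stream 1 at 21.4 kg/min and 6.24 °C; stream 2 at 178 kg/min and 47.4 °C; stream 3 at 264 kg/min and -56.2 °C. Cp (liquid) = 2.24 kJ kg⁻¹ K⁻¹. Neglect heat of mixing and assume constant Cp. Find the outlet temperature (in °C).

Energy balance with Q = 0: Σ ṁᵢCp,ᵢ(T_out − Tᵢ) = 0
T_out = Σ ṁᵢCp,ᵢTᵢ / Σ ṁᵢCp,ᵢ
      = -14036 / 1038 = -13.522 °C

T_out = -13.5 °C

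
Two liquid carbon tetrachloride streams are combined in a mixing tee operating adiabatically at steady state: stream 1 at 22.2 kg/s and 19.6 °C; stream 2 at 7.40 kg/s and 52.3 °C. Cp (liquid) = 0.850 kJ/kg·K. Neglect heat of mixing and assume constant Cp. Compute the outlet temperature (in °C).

T_out = 27.8 °C

Energy balance with Q = 0: Σ ṁᵢCp,ᵢ(T_out − Tᵢ) = 0
T_out = Σ ṁᵢCp,ᵢTᵢ / Σ ṁᵢCp,ᵢ
      = 698.82 / 25.16 = 27.775 °C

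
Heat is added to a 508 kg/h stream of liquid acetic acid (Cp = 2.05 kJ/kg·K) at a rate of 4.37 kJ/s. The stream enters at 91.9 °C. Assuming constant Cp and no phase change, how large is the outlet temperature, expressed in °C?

Q = 4.37 kJ/s = 15732 kJ/h
ΔT = Q/(ṁ·Cp) = 15732/(508×2.05) = 15.107 K
T_out = 91.9 + 15.107 = 107.01 °C

T_out = 107 °C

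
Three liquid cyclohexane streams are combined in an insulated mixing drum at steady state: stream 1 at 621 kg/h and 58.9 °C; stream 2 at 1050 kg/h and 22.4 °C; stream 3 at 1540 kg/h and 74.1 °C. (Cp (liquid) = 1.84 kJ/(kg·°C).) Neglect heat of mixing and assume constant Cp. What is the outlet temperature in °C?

T_out = 54.3 °C

Adiabatic, steady state ⇒ Σ ṁᵢCp,ᵢ(T_out − Tᵢ) = 0
T_out = Σ ṁᵢCp,ᵢTᵢ / Σ ṁᵢCp,ᵢ
      = 320550 / 5908.2 = 54.254 °C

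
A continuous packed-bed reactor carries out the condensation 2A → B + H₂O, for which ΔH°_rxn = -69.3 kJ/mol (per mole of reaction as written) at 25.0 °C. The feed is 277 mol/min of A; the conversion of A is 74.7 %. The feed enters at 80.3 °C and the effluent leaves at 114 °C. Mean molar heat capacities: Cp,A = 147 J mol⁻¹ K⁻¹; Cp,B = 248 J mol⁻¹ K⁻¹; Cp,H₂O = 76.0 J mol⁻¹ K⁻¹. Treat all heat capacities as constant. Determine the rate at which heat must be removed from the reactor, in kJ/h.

Q_out = 331000 kJ/h

Extent of reaction ξ = 0.747 × 277 / 2 = 103.46 mol/min
Reaction term: ξ·ΔH°_rxn = 103.46 × -69.3 = -7169.7 kJ/min
Sensible, feed 80.3→25 °C: -2251.8 kJ/min
Outlet flows (mol/min): A 70.081, B 103.46, H₂O 103.46
Sensible, products 25→114 °C: 3900.2 kJ/min
Q = ΔH = -5521.3 kJ/min = -92.021 kW
Heat removed = 331280 kJ/h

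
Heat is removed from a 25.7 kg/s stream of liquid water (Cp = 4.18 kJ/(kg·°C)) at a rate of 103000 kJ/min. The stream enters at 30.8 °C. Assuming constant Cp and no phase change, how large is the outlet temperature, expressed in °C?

Q = 103000 kJ/min = 1716.7 kJ/s
ΔT = Q/(ṁ·Cp) = 1716.7/(25.7×4.18) = 15.98 K
T_out = 30.8 − 15.98 = 14.82 °C

T_out = 14.8 °C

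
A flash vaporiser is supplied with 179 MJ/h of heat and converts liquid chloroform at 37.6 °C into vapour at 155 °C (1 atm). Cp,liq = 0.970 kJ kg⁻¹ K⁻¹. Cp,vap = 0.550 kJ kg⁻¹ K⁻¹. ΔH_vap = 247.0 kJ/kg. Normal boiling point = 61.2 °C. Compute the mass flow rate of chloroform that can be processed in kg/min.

Δh = 0.970×(61.2−37.6) + 247.0 + 0.550×(155−61.2) = 321.48 kJ/kg
Q = 179 MJ/h = 49.722 kJ/s = 2983.3 kJ/min
ṁ = Q/Δh = 2983.3 / 321.48 = 9.2799 kg/min

ṁ = 9.28 kg/min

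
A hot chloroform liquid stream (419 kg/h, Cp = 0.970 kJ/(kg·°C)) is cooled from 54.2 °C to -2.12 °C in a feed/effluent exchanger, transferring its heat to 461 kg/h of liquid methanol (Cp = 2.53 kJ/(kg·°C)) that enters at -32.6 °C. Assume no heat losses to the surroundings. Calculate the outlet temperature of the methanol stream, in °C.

T_c,out = -13.0 °C

Heat released by hot stream: Q = 419 × 0.970 × (54.2 − -2.12) = 22890 kJ/h
Energy balance on cold side (adiabatic exchanger): Q = ṁ_c·Cp_c·(T_c,out − T_c,in)
T_c,out = -32.6 + 22890/(461 × 2.53) = -12.974 °C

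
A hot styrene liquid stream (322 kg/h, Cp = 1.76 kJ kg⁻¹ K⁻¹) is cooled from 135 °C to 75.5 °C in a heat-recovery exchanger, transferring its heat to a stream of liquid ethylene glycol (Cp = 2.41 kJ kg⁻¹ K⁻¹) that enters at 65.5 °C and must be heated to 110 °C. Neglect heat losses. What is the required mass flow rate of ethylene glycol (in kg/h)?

Heat released by hot stream: Q = 322 × 1.76 × (135 − 75.5) = 33720 kJ/h
Energy balance on cold side (adiabatic exchanger): Q = ṁ_c·Cp_c·(T_c,out − T_c,in)
ṁ_c = 33720 / [2.41 × (110 − 65.5)] = 314.42 kg/h

ṁ_c = 314 kg/h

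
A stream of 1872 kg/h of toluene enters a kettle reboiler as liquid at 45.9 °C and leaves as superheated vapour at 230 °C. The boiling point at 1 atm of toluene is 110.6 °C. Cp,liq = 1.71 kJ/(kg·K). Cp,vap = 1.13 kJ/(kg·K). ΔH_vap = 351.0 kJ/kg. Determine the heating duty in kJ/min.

Q = 18600 kJ/min

liquid 45.9→110.6 °C: 110.64 kJ/kg
vaporisation at 110.6 °C: 351 kJ/kg
vapour 110.6→230 °C: 134.92 kJ/kg
Δh = 110.64 + 351 + 134.92 = 596.56 kJ/kg
Q = ṁ·Δh = 1872 kg/h × 596.56 kJ/kg = 1.1168e+06 kJ/h
|Q| = 310.21 kW = 18613 kJ/min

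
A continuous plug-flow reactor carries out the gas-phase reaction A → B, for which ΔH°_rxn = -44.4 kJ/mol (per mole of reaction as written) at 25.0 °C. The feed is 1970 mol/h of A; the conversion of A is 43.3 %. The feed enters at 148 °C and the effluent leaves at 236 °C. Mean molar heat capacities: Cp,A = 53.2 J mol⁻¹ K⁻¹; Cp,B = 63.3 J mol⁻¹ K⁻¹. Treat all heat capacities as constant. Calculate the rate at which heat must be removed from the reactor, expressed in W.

Extent of reaction ξ = 0.433 × 1970 = 853.01 mol/h
Reaction term: ξ·ΔH°_rxn = 853.01 × -44.4 = -37874 kJ/h
Sensible, feed 148→25 °C: -12891 kJ/h
Outlet flows (mol/h): A 1117, B 853.01
Sensible, products 25→236 °C: 23931 kJ/h
Q = ΔH = -26833 kJ/h = -7.4536 kW
Heat removed = 7453.6 W

Q_out = 7450 W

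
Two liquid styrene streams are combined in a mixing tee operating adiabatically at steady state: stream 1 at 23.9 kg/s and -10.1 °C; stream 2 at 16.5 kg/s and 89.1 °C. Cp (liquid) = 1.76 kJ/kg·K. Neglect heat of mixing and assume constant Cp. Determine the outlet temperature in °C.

T_out = 30.4 °C

Adiabatic, steady state ⇒ Σ ṁᵢCp,ᵢ(T_out − Tᵢ) = 0
Σ ṁᵢCp,ᵢTᵢ = 23.9×1.76×-10.1 + 16.5×1.76×89.1 = 2162.6
Σ ṁᵢCp,ᵢ = 23.9×1.76 + 16.5×1.76 = 71.104
T_out = 2162.6 / 71.104 = 30.415 °C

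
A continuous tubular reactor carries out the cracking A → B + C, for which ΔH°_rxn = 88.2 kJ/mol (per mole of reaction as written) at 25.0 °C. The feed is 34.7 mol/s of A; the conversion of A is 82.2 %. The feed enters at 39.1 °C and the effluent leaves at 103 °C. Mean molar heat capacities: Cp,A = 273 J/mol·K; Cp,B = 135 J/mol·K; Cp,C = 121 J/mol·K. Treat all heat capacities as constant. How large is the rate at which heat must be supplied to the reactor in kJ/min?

Q_in = 185000 kJ/min

Extent of reaction ξ = 0.822 × 34.7 = 28.523 mol/s
Reaction term: ξ·ΔH°_rxn = 28.523 × 88.2 = 2515.8 kJ/s
Sensible, feed 39.1→25 °C: -133.57 kJ/s
Outlet flows (mol/s): A 6.1766, B 28.523, C 28.523
Sensible, products 25→103 °C: 701.08 kJ/s
Q = ΔH = 3083.3 kJ/s = 3083.3 kW
Heat supplied = 185000 kJ/min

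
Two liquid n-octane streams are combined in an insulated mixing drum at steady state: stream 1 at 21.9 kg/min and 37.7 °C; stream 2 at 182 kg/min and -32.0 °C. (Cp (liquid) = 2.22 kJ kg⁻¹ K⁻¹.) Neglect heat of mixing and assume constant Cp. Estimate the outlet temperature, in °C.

T_out = -24.5 °C

No heat crosses the boundary, so H_out = H_in.
T_out = Σ ṁᵢCp,ᵢTᵢ / Σ ṁᵢCp,ᵢ
      = -11096 / 452.66 = -24.514 °C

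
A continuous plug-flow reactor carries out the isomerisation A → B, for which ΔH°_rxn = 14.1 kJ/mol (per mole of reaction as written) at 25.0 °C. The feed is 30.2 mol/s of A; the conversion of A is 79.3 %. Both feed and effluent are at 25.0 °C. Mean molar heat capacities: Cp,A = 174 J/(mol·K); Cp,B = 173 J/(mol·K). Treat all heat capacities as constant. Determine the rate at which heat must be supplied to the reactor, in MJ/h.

Q_in = 1220 MJ/h

Extent of reaction ξ = 0.793 × 30.2 = 23.949 mol/s
Reaction term: ξ·ΔH°_rxn = 23.949 × 14.1 = 337.68 kJ/s
Q = ΔH = 337.68 kJ/s = 337.68 kW
Heat supplied = 1215.6 MJ/h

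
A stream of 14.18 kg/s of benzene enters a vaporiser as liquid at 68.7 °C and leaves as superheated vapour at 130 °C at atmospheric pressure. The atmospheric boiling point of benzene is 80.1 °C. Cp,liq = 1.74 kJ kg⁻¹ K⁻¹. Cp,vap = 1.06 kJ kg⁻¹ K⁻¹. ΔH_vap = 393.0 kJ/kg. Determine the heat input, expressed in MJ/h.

liquid 68.7→80.1 °C: 19.836 kJ/kg
vaporisation at 80.1 °C: 393 kJ/kg
vapour 80.1→130 °C: 52.894 kJ/kg
Δh = 19.836 + 393 + 52.894 = 465.73 kJ/kg
Q = ṁ·Δh = 14.18 kg/s × 465.73 kJ/kg = 6604.1 kJ/s
|Q| = 6604.1 kW = 23775 MJ/h

Q = 23800 MJ/h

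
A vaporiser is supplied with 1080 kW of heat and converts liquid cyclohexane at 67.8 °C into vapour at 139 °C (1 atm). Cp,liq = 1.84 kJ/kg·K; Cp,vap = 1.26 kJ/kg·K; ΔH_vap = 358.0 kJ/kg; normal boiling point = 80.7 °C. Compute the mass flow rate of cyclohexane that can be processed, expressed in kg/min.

ṁ = 142 kg/min

Δh = 1.84×(80.7−67.8) + 358.0 + 1.26×(139−80.7) = 455.19 kJ/kg
Q = 1080 kW = 1080 kJ/s = 64800 kJ/min
ṁ = Q/Δh = 64800 / 455.19 = 142.36 kg/min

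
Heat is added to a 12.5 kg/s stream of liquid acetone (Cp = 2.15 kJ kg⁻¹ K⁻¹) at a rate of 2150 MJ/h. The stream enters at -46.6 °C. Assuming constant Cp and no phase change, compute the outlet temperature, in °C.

T_out = -24.4 °C

Q = 2150 MJ/h = 597.22 kJ/s
ΔT = Q/(ṁ·Cp) = 597.22/(12.5×2.15) = 22.222 K
T_out = -46.6 + 22.222 = -24.378 °C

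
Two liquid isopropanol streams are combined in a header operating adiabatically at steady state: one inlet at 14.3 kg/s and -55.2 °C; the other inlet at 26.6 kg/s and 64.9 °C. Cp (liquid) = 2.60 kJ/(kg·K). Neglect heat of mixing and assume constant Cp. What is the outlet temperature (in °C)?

T_out = 22.9 °C

Adiabatic, steady state ⇒ Σ ṁᵢCp,ᵢ(T_out − Tᵢ) = 0
Σ ṁᵢCp,ᵢTᵢ = 14.3×2.60×-55.2 + 26.6×2.60×64.9 = 2436.1
Σ ṁᵢCp,ᵢ = 14.3×2.60 + 26.6×2.60 = 106.34
T_out = 2436.1 / 106.34 = 22.909 °C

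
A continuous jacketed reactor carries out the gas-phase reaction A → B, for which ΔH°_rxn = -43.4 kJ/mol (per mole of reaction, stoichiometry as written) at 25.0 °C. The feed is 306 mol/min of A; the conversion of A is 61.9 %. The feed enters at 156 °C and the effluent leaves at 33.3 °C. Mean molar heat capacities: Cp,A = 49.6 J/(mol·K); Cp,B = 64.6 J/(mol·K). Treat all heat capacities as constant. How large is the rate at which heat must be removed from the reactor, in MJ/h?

Q_out = 604 MJ/h

Extent of reaction ξ = 0.619 × 306 = 189.41 mol/min
Reaction term: ξ·ΔH°_rxn = 189.41 × -43.4 = -8220.6 kJ/min
Sensible, feed 156→25 °C: -1988.3 kJ/min
Outlet flows (mol/min): A 116.59, B 189.41
Sensible, products 25→33.3 °C: 149.56 kJ/min
Q = ΔH = -10059 kJ/min = -167.65 kW
Heat removed = 603.56 MJ/h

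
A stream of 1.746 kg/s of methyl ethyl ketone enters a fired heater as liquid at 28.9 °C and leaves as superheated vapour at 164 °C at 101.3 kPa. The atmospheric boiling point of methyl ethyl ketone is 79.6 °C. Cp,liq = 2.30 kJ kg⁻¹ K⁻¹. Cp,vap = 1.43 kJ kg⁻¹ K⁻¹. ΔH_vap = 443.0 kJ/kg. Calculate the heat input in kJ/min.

Q = 71300 kJ/min

liquid 28.9→79.6 °C: 116.61 kJ/kg
vaporisation at 79.6 °C: 443 kJ/kg
vapour 79.6→164 °C: 120.69 kJ/kg
Δh = 116.61 + 443 + 120.69 = 680.3 kJ/kg
Q = ṁ·Δh = 1.746 kg/s × 680.3 kJ/kg = 1187.8 kJ/s
|Q| = 1187.8 kW = 71268 kJ/min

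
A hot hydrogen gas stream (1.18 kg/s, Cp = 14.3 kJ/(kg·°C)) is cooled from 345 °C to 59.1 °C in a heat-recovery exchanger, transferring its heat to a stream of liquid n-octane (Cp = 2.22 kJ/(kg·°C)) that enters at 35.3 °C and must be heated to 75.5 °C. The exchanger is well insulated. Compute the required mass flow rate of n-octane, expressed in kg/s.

Heat released by hot stream: Q = 1.18 × 14.3 × (345 − 59.1) = 4824.3 kJ/s
Energy balance on cold side (adiabatic exchanger): Q = ṁ_c·Cp_c·(T_c,out − T_c,in)
ṁ_c = 4824.3 / [2.22 × (75.5 − 35.3)] = 54.057 kg/s

ṁ_c = 54.1 kg/s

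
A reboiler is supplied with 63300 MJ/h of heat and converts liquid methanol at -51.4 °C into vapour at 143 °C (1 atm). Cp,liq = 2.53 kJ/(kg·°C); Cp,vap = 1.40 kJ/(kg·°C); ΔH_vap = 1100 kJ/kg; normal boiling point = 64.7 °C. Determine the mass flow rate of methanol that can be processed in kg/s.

Δh = 2.53×(64.7−-51.4) + 1100 + 1.40×(143−64.7) = 1503.4 kJ/kg
Q = 63300 MJ/h = 17583 kJ/s = 17583 kJ/s
ṁ = Q/Δh = 17583 / 1503.4 = 11.696 kg/s

ṁ = 11.7 kg/s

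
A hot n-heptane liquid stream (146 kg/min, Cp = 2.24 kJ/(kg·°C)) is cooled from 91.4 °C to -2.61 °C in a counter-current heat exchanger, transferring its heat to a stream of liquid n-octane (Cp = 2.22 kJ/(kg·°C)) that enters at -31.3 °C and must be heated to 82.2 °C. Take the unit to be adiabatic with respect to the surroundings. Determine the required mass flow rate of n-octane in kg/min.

ṁ_c = 122 kg/min

Heat released by hot stream: Q = 146 × 2.24 × (91.4 − -2.61) = 30745 kJ/min
Energy balance on cold side (adiabatic exchanger): Q = ṁ_c·Cp_c·(T_c,out − T_c,in)
ṁ_c = 30745 / [2.22 × (82.2 − -31.3)] = 122.02 kg/min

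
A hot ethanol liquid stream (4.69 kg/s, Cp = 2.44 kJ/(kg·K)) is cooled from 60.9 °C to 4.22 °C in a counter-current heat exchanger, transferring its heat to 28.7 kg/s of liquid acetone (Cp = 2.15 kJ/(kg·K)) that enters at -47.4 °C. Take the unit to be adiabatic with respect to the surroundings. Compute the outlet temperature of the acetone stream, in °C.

Heat released by hot stream: Q = 4.69 × 2.44 × (60.9 − 4.22) = 648.62 kJ/s
Energy balance on cold side (adiabatic exchanger): Q = ṁ_c·Cp_c·(T_c,out − T_c,in)
T_c,out = -47.4 + 648.62/(28.7 × 2.15) = -36.888 °C

T_c,out = -36.9 °C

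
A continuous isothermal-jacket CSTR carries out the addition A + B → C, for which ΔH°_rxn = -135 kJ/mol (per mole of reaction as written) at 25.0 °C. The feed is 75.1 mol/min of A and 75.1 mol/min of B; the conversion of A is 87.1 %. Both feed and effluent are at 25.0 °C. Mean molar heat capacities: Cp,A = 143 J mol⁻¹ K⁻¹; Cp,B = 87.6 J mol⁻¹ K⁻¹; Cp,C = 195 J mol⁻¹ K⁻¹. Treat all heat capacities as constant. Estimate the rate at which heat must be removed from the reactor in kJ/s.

Q_out = 147 kJ/s

Extent of reaction ξ = 0.871 × 75.1 = 65.412 mol/min
Reaction term: ξ·ΔH°_rxn = 65.412 × -135 = -8830.6 kJ/min
Q = ΔH = -8830.6 kJ/min = -147.18 kW
Heat removed = 147.18 kJ/s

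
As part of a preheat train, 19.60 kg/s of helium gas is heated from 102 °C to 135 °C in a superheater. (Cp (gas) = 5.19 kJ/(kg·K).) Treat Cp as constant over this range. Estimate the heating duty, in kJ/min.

Q = ṁ·Cp·ΔT = 19.60 × 5.19 × (135 − 102) = 3356.9 kJ/s
Heating duty = 201410 kJ/min

Q = 201000 kJ/min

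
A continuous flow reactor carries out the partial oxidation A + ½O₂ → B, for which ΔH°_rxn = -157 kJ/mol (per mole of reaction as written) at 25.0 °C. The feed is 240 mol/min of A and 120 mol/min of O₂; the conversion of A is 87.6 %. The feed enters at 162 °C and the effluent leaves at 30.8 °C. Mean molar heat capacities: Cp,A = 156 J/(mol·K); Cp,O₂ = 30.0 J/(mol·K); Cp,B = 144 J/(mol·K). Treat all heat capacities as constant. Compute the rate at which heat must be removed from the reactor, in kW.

Q_out = 640 kW

Extent of reaction ξ = 0.876 × 240 = 210.24 mol/min
Reaction term: ξ·ΔH°_rxn = 210.24 × -157 = -33008 kJ/min
Sensible, feed 162→25 °C: -5622.5 kJ/min
Outlet flows (mol/min): A 29.76, O₂ 14.88, B 210.24
Sensible, products 25→30.8 °C: 205.11 kJ/min
Q = ΔH = -38425 kJ/min = -640.42 kW
Heat removed = 640.42 kW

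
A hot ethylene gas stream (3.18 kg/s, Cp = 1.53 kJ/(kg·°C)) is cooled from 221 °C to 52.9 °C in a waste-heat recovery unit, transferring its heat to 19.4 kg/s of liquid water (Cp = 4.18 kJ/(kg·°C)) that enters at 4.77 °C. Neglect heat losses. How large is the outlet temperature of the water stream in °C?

Heat released by hot stream: Q = 3.18 × 1.53 × (221 − 52.9) = 817.87 kJ/s
Energy balance on cold side (adiabatic exchanger): Q = ṁ_c·Cp_c·(T_c,out − T_c,in)
T_c,out = 4.77 + 817.87/(19.4 × 4.18) = 14.856 °C

T_c,out = 14.9 °C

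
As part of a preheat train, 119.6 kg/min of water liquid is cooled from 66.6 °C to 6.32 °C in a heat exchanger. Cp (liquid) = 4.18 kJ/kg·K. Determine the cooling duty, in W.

Q_c = 502000 W

Q = ṁ·Cp·ΔT = 119.6 × 4.18 × (6.32 − 66.6) = -30136 kJ/min
Converting: 30136 / 60 s = 502.26 kW
Cooling duty = 502260 W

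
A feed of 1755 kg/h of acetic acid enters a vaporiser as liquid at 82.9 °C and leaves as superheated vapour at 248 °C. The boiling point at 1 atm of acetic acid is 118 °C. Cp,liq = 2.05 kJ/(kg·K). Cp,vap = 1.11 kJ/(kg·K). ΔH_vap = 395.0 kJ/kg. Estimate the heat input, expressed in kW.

liquid 82.9→118 °C: 71.955 kJ/kg
vaporisation at 118 °C: 395 kJ/kg
vapour 118→248 °C: 144.3 kJ/kg
Δh = 71.955 + 395 + 144.3 = 611.25 kJ/kg
Q = ṁ·Δh = 1755 kg/h × 611.25 kJ/kg = 1.0728e+06 kJ/h
|Q| = 297.99 kW

Q = 298 kW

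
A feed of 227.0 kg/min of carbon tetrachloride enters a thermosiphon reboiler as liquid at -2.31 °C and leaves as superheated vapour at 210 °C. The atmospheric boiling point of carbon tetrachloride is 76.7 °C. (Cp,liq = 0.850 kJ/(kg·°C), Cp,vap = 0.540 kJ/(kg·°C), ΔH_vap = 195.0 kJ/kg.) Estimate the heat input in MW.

liquid -2.31→76.7 °C: 67.159 kJ/kg
vaporisation at 76.7 °C: 195 kJ/kg
vapour 76.7→210 °C: 71.982 kJ/kg
Δh = 67.159 + 195 + 71.982 = 334.14 kJ/kg
Q = ṁ·Δh = 227.0 kg/min × 334.14 kJ/kg = 75850 kJ/min
|Q| = 1264.2 kW = 1.2642 MW

Q = 1.26 MW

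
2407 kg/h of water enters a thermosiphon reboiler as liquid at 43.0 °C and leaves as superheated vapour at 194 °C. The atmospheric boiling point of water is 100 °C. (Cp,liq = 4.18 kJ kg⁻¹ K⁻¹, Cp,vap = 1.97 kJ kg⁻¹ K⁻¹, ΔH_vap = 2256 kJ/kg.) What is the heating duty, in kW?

liquid 43.0→100 °C: 238.26 kJ/kg
vaporisation at 100 °C: 2256 kJ/kg
vapour 100→194 °C: 185.18 kJ/kg
Δh = 238.26 + 2256 + 185.18 = 2679.4 kJ/kg
Q = ṁ·Δh = 2407 kg/h × 2679.4 kJ/kg = 6.4494e+06 kJ/h
|Q| = 1791.5 kW

Q = 1790 kW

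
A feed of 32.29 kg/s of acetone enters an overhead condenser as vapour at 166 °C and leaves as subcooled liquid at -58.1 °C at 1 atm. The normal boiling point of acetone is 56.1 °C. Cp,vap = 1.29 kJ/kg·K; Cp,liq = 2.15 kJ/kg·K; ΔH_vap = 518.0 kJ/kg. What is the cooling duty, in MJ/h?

vapour 166→56.1 °C: -141.77 kJ/kg
condensation at 56.1 °C: -518 kJ/kg
liquid 56.1→-58.1 °C: -245.53 kJ/kg
Δh = -141.77 + -518 + -245.53 = -905.3 kJ/kg
Q = ṁ·Δh = 32.29 kg/s × -905.3 kJ/kg = -29232 kJ/s
|Q| = 29232 kW = 105240 MJ/h

Q_c = 105000 MJ/h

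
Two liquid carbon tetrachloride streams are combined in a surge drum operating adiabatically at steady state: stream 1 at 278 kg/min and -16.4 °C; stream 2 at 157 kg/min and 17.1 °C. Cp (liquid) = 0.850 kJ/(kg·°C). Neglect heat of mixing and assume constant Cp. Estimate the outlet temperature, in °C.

T_out = -4.31 °C

Adiabatic, steady state ⇒ Σ ṁᵢCp,ᵢ(T_out − Tᵢ) = 0
T_out = Σ ṁᵢCp,ᵢTᵢ / Σ ṁᵢCp,ᵢ
      = -1593.3 / 369.75 = -4.3092 °C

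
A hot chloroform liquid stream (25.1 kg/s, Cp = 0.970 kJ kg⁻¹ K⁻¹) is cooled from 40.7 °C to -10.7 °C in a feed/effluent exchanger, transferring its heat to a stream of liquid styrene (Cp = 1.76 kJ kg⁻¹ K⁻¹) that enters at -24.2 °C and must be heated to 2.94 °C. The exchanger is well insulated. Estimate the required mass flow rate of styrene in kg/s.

ṁ_c = 26.2 kg/s

Heat released by hot stream: Q = 25.1 × 0.970 × (40.7 − -10.7) = 1251.4 kJ/s
Energy balance on cold side (adiabatic exchanger): Q = ṁ_c·Cp_c·(T_c,out − T_c,in)
ṁ_c = 1251.4 / [1.76 × (2.94 − -24.2)] = 26.199 kg/s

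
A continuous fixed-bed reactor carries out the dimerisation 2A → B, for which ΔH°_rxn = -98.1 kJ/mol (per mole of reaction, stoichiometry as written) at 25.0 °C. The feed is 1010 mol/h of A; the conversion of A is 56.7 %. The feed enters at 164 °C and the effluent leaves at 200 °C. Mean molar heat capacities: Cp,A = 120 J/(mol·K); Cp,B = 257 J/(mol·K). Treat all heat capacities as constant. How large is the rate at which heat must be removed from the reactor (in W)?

Extent of reaction ξ = 0.567 × 1010 / 2 = 286.33 mol/h
Reaction term: ξ·ΔH°_rxn = 286.33 × -98.1 = -28089 kJ/h
Sensible, feed 164→25 °C: -16847 kJ/h
Outlet flows (mol/h): A 437.33, B 286.33
Sensible, products 25→200 °C: 22062 kJ/h
Q = ΔH = -22874 kJ/h = -6.354 kW
Heat removed = 6354 W

Q_out = 6350 W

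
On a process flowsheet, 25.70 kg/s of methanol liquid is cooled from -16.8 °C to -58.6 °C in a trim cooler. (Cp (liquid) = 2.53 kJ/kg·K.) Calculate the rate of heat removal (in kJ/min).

Q = ṁ·Cp·ΔT = 25.70 × 2.53 × (-58.6 − -16.8) = -2717.9 kJ/s
Cooling duty = 163070 kJ/min

Q_c = 163000 kJ/min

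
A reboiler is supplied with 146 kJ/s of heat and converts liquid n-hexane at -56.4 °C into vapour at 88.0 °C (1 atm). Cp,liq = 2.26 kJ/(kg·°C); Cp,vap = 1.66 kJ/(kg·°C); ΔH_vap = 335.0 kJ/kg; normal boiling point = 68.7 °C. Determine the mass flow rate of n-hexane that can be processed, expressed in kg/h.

ṁ = 809 kg/h

Δh = 2.26×(68.7−-56.4) + 335.0 + 1.66×(88.0−68.7) = 649.76 kJ/kg
Q = 146 kJ/s = 146 kJ/s = 525600 kJ/h
ṁ = Q/Δh = 525600 / 649.76 = 808.91 kg/h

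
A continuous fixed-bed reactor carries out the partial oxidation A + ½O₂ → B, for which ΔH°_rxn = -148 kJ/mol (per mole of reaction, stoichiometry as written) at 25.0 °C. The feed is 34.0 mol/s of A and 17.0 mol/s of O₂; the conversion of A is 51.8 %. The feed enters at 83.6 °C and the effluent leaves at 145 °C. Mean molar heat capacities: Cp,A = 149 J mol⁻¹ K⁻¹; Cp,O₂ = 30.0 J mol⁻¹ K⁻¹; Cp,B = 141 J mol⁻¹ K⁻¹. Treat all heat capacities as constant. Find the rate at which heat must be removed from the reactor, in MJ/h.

Q_out = 8330 MJ/h

Extent of reaction ξ = 0.518 × 34.0 = 17.612 mol/s
Reaction term: ξ·ΔH°_rxn = 17.612 × -148 = -2606.6 kJ/s
Sensible, feed 83.6→25 °C: -326.75 kJ/s
Outlet flows (mol/s): A 16.388, O₂ 8.194, B 17.612
Sensible, products 25→145 °C: 620.51 kJ/s
Q = ΔH = -2312.8 kJ/s = -2312.8 kW
Heat removed = 8326.1 MJ/h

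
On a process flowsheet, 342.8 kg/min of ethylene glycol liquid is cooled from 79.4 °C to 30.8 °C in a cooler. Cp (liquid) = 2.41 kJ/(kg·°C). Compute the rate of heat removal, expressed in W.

Q_c = 669000 W

Q = ṁ·Cp·ΔT = 342.8 × 2.41 × (30.8 − 79.4) = -40151 kJ/min
Converting: 40151 / 60 s = 669.18 kW
Cooling duty = 669180 W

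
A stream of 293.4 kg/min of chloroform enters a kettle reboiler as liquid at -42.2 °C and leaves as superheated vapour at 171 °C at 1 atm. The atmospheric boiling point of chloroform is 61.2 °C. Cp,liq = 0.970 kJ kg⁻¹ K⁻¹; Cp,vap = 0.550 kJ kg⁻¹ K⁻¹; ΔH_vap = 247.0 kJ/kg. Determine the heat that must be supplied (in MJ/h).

liquid -42.2→61.2 °C: 100.3 kJ/kg
vaporisation at 61.2 °C: 247 kJ/kg
vapour 61.2→171 °C: 60.39 kJ/kg
Δh = 100.3 + 247 + 60.39 = 407.69 kJ/kg
Q = ṁ·Δh = 293.4 kg/min × 407.69 kJ/kg = 119620 kJ/min
|Q| = 1993.6 kW = 7176.9 MJ/h

Q = 7180 MJ/h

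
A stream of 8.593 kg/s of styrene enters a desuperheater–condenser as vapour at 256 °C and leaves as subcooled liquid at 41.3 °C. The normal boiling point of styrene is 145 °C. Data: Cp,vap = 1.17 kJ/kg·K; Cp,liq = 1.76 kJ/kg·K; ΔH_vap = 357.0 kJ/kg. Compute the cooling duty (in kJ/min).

Q_c = 345000 kJ/min

vapour 256→145 °C: -129.87 kJ/kg
condensation at 145 °C: -357 kJ/kg
liquid 145→41.3 °C: -182.51 kJ/kg
Δh = -129.87 + -357 + -182.51 = -669.38 kJ/kg
Q = ṁ·Δh = 8.593 kg/s × -669.38 kJ/kg = -5752 kJ/s
|Q| = 5752 kW = 345120 kJ/min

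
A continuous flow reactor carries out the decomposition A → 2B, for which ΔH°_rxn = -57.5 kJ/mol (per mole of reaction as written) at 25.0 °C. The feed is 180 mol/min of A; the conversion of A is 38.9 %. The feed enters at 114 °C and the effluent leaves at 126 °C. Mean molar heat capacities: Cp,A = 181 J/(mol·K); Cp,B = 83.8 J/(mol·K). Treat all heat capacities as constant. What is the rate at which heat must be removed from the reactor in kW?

Q_out = 62.2 kW

Extent of reaction ξ = 0.389 × 180 = 70.02 mol/min
Reaction term: ξ·ΔH°_rxn = 70.02 × -57.5 = -4026.1 kJ/min
Sensible, feed 114→25 °C: -2899.6 kJ/min
Outlet flows (mol/min): A 109.98, B 140.04
Sensible, products 25→126 °C: 3195.8 kJ/min
Q = ΔH = -3730 kJ/min = -62.166 kW
Heat removed = 62.166 kW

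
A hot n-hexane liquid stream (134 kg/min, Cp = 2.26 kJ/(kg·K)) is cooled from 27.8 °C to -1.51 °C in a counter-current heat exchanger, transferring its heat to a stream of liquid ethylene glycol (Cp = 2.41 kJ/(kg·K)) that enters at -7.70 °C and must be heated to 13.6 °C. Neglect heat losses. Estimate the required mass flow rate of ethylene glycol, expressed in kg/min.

Heat released by hot stream: Q = 134 × 2.26 × (27.8 − -1.51) = 8876.2 kJ/min
Energy balance on cold side (adiabatic exchanger): Q = ṁ_c·Cp_c·(T_c,out − T_c,in)
ṁ_c = 8876.2 / [2.41 × (13.6 − -7.70)] = 172.91 kg/min

ṁ_c = 173 kg/min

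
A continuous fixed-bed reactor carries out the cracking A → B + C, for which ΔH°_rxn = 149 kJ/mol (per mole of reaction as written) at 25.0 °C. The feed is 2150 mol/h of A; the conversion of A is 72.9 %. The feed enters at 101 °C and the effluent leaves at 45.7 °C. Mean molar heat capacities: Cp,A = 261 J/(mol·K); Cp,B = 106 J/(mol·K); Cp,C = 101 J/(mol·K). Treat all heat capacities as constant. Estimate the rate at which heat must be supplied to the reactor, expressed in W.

Extent of reaction ξ = 0.729 × 2150 = 1567.3 mol/h
Reaction term: ξ·ΔH°_rxn = 1567.3 × 149 = 233540 kJ/h
Sensible, feed 101→25 °C: -42647 kJ/h
Outlet flows (mol/h): A 582.65, B 1567.3, C 1567.3
Sensible, products 25→45.7 °C: 9863.8 kJ/h
Q = ΔH = 200750 kJ/h = 55.764 kW
Heat supplied = 55764 W

Q_in = 55800 W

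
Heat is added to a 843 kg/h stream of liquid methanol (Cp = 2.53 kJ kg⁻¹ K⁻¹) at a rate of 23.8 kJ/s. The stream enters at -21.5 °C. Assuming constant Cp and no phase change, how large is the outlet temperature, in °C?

T_out = 18.7 °C

Q = 23.8 kJ/s = 85680 kJ/h
ΔT = Q/(ṁ·Cp) = 85680/(843×2.53) = 40.173 K
T_out = -21.5 + 40.173 = 18.673 °C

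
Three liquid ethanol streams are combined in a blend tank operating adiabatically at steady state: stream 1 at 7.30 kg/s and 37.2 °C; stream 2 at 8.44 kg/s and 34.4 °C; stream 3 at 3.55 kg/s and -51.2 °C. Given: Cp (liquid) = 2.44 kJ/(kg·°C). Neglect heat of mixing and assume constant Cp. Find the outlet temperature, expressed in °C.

T_out = 19.7 °C

Adiabatic, steady state ⇒ Σ ṁᵢCp,ᵢ(T_out − Tᵢ) = 0
Σ ṁᵢCp,ᵢTᵢ = 7.30×2.44×37.2 + 8.44×2.44×34.4 + 3.55×2.44×-51.2 = 927.53
Σ ṁᵢCp,ᵢ = 7.30×2.44 + 8.44×2.44 + 3.55×2.44 = 47.068
T_out = 927.53 / 47.068 = 19.706 °C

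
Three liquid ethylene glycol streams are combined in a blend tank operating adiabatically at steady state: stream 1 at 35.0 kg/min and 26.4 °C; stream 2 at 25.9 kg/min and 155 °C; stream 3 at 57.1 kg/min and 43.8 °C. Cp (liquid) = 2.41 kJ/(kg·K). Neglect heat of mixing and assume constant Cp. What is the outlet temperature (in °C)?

Adiabatic, steady state ⇒ Σ ṁᵢCp,ᵢ(T_out − Tᵢ) = 0
Σ ṁᵢCp,ᵢTᵢ = 35.0×2.41×26.4 + 25.9×2.41×155 + 57.1×2.41×43.8 = 17929
Σ ṁᵢCp,ᵢ = 35.0×2.41 + 25.9×2.41 + 57.1×2.41 = 284.38
T_out = 17929 / 284.38 = 63.046 °C

T_out = 63.0 °C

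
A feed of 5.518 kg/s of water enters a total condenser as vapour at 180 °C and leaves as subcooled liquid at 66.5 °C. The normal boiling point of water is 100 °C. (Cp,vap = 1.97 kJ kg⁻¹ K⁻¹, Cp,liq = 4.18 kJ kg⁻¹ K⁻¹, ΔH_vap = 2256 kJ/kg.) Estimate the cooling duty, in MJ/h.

vapour 180→100 °C: -157.6 kJ/kg
condensation at 100 °C: -2256 kJ/kg
liquid 100→66.5 °C: -140.03 kJ/kg
Δh = -157.6 + -2256 + -140.03 = -2553.6 kJ/kg
Q = ṁ·Δh = 5.518 kg/s × -2553.6 kJ/kg = -14091 kJ/s
|Q| = 14091 kW = 50727 MJ/h

Q_c = 50700 MJ/h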